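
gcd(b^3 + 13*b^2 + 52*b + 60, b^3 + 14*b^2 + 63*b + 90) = b^2 + 11*b + 30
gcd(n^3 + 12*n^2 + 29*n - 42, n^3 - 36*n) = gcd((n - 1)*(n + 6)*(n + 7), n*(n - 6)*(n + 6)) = n + 6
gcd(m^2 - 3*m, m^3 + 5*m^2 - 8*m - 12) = 1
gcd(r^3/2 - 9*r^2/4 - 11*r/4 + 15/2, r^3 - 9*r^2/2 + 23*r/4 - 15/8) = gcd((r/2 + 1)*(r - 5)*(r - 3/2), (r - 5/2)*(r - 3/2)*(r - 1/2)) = r - 3/2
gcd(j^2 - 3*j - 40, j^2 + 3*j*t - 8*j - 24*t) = j - 8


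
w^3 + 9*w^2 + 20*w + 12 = (w + 1)*(w + 2)*(w + 6)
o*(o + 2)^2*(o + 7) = o^4 + 11*o^3 + 32*o^2 + 28*o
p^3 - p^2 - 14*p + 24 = (p - 3)*(p - 2)*(p + 4)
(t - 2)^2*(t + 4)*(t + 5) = t^4 + 5*t^3 - 12*t^2 - 44*t + 80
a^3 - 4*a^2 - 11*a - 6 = (a - 6)*(a + 1)^2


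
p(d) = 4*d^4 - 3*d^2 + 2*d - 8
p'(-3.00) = -412.00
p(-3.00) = 283.00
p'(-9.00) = -11608.00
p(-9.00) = 25975.00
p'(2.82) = 343.89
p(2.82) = 226.75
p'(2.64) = 280.56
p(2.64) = 170.67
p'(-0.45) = 3.24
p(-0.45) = -9.34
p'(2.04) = 125.59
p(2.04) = 52.87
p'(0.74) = 4.04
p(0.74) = -6.96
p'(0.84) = 6.44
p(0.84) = -6.45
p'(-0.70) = 0.71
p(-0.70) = -9.91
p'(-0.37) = 3.41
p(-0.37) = -9.08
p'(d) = 16*d^3 - 6*d + 2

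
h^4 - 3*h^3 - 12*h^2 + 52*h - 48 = (h - 3)*(h - 2)^2*(h + 4)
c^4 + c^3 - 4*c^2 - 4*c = c*(c - 2)*(c + 1)*(c + 2)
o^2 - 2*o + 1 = (o - 1)^2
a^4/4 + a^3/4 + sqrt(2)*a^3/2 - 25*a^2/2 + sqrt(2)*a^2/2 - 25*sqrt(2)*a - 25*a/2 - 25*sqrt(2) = (a/2 + 1/2)*(a/2 + sqrt(2))*(a - 5*sqrt(2))*(a + 5*sqrt(2))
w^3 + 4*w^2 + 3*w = w*(w + 1)*(w + 3)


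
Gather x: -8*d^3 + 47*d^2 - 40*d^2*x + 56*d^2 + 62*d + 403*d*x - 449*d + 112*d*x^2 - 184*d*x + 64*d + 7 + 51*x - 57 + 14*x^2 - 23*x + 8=-8*d^3 + 103*d^2 - 323*d + x^2*(112*d + 14) + x*(-40*d^2 + 219*d + 28) - 42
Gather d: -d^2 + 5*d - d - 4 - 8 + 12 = -d^2 + 4*d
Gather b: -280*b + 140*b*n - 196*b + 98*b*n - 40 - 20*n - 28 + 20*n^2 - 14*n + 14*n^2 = b*(238*n - 476) + 34*n^2 - 34*n - 68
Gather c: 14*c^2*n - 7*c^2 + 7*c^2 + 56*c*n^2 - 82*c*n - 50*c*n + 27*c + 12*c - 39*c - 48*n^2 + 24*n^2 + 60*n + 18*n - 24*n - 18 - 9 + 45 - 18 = 14*c^2*n + c*(56*n^2 - 132*n) - 24*n^2 + 54*n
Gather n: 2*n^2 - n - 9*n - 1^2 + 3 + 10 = 2*n^2 - 10*n + 12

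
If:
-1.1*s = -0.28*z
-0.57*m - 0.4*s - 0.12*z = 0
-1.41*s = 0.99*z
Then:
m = 0.00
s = 0.00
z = 0.00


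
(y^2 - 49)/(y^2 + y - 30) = (y^2 - 49)/(y^2 + y - 30)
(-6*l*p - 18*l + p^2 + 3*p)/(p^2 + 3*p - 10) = (-6*l*p - 18*l + p^2 + 3*p)/(p^2 + 3*p - 10)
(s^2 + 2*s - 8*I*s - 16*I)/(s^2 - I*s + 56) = (s + 2)/(s + 7*I)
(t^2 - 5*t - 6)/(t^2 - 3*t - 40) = (-t^2 + 5*t + 6)/(-t^2 + 3*t + 40)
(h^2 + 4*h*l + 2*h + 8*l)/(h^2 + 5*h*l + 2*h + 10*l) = (h + 4*l)/(h + 5*l)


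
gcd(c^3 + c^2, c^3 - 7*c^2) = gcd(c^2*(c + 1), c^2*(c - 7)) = c^2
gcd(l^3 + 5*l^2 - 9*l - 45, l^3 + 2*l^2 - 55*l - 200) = l + 5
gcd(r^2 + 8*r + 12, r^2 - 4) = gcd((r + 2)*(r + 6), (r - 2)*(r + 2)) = r + 2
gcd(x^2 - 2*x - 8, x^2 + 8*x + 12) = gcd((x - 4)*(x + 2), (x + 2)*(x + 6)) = x + 2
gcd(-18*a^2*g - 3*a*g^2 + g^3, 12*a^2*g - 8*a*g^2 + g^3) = 6*a*g - g^2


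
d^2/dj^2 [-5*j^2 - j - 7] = -10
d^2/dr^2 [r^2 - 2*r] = 2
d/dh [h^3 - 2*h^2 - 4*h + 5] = 3*h^2 - 4*h - 4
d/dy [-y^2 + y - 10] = 1 - 2*y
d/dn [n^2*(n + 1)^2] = 2*n*(n + 1)*(2*n + 1)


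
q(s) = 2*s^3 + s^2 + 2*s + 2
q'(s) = 6*s^2 + 2*s + 2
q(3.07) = 75.43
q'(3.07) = 64.69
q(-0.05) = 1.90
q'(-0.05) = 1.92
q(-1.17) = -2.17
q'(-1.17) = 7.87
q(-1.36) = -3.90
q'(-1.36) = 10.38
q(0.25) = 2.59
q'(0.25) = 2.88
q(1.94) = 24.25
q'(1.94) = 28.46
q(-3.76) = -97.70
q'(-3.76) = 79.31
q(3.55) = 111.18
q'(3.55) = 84.72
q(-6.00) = -406.00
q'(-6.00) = 206.00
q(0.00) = 2.00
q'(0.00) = 2.00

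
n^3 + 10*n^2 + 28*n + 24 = (n + 2)^2*(n + 6)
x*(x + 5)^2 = x^3 + 10*x^2 + 25*x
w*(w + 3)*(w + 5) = w^3 + 8*w^2 + 15*w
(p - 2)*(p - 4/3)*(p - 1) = p^3 - 13*p^2/3 + 6*p - 8/3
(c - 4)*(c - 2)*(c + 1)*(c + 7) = c^4 + 2*c^3 - 33*c^2 + 22*c + 56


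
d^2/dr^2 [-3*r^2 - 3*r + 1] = -6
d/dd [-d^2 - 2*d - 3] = -2*d - 2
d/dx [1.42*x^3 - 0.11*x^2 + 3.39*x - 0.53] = 4.26*x^2 - 0.22*x + 3.39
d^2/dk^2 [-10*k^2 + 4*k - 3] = -20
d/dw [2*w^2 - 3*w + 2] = 4*w - 3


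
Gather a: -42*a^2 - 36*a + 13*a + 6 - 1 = -42*a^2 - 23*a + 5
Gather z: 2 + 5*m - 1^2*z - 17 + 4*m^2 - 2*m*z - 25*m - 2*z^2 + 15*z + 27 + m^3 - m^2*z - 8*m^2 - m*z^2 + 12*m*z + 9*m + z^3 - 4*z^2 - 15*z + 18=m^3 - 4*m^2 - 11*m + z^3 + z^2*(-m - 6) + z*(-m^2 + 10*m - 1) + 30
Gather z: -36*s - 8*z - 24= -36*s - 8*z - 24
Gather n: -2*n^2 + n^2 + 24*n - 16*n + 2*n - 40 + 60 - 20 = -n^2 + 10*n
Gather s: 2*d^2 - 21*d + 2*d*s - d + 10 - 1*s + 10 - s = 2*d^2 - 22*d + s*(2*d - 2) + 20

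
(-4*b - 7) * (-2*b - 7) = 8*b^2 + 42*b + 49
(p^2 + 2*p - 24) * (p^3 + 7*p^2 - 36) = p^5 + 9*p^4 - 10*p^3 - 204*p^2 - 72*p + 864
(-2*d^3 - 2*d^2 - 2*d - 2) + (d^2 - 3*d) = -2*d^3 - d^2 - 5*d - 2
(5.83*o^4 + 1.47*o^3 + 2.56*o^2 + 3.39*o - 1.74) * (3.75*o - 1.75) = 21.8625*o^5 - 4.69*o^4 + 7.0275*o^3 + 8.2325*o^2 - 12.4575*o + 3.045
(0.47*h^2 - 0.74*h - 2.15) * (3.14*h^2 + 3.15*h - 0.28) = 1.4758*h^4 - 0.8431*h^3 - 9.2136*h^2 - 6.5653*h + 0.602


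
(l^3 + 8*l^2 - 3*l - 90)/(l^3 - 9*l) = (l^2 + 11*l + 30)/(l*(l + 3))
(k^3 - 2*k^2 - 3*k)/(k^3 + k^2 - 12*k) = (k + 1)/(k + 4)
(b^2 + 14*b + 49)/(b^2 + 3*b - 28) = (b + 7)/(b - 4)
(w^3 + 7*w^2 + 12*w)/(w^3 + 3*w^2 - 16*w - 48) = w/(w - 4)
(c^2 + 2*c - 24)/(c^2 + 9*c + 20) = (c^2 + 2*c - 24)/(c^2 + 9*c + 20)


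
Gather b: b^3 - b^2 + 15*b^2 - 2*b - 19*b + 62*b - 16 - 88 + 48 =b^3 + 14*b^2 + 41*b - 56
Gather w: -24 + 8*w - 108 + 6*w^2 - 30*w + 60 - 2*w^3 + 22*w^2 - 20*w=-2*w^3 + 28*w^2 - 42*w - 72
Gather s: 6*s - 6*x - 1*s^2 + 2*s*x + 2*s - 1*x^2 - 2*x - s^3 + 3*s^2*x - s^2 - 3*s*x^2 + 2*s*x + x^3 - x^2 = -s^3 + s^2*(3*x - 2) + s*(-3*x^2 + 4*x + 8) + x^3 - 2*x^2 - 8*x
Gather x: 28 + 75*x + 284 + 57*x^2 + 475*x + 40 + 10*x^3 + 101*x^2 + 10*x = 10*x^3 + 158*x^2 + 560*x + 352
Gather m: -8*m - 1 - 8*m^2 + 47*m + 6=-8*m^2 + 39*m + 5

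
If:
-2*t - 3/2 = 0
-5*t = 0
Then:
No Solution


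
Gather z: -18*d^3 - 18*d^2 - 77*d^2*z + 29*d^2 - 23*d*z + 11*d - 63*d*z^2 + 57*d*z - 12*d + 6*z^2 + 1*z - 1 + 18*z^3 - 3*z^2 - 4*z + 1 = -18*d^3 + 11*d^2 - d + 18*z^3 + z^2*(3 - 63*d) + z*(-77*d^2 + 34*d - 3)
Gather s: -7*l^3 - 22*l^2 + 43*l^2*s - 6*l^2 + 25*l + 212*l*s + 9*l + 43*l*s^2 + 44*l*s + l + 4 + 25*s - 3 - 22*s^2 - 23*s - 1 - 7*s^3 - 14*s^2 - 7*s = -7*l^3 - 28*l^2 + 35*l - 7*s^3 + s^2*(43*l - 36) + s*(43*l^2 + 256*l - 5)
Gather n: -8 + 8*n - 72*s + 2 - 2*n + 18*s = 6*n - 54*s - 6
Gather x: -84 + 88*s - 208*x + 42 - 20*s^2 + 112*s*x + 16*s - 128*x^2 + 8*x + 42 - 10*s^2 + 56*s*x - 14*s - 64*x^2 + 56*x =-30*s^2 + 90*s - 192*x^2 + x*(168*s - 144)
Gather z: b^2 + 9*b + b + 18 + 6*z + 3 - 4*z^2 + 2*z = b^2 + 10*b - 4*z^2 + 8*z + 21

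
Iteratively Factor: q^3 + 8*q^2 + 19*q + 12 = (q + 3)*(q^2 + 5*q + 4) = (q + 1)*(q + 3)*(q + 4)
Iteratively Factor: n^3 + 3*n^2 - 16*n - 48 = (n + 3)*(n^2 - 16) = (n - 4)*(n + 3)*(n + 4)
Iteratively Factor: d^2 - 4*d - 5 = (d - 5)*(d + 1)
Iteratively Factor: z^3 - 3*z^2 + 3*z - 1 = (z - 1)*(z^2 - 2*z + 1) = (z - 1)^2*(z - 1)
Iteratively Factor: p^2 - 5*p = (p - 5)*(p)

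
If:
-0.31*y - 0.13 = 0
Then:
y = -0.42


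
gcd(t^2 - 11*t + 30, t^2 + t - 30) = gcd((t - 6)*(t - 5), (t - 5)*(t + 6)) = t - 5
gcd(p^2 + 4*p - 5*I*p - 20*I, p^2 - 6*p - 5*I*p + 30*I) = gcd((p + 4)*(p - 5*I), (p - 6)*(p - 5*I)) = p - 5*I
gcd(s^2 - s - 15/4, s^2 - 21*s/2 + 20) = s - 5/2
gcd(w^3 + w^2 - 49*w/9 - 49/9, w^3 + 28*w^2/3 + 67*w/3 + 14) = w^2 + 10*w/3 + 7/3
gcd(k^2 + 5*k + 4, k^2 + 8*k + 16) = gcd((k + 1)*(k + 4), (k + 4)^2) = k + 4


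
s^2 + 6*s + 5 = (s + 1)*(s + 5)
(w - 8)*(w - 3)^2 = w^3 - 14*w^2 + 57*w - 72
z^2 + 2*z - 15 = (z - 3)*(z + 5)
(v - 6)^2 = v^2 - 12*v + 36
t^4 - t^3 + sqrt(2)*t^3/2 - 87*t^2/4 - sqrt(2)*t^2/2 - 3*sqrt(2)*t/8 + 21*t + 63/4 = (t - 3/2)*(t + 1/2)*(t - 3*sqrt(2))*(t + 7*sqrt(2)/2)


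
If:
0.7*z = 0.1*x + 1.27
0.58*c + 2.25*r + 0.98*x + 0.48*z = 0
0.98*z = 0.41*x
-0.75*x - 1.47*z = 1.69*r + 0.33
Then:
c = 7.98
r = -5.51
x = 6.59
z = 2.76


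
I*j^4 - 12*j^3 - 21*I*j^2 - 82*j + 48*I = (j - I)*(j + 6*I)*(j + 8*I)*(I*j + 1)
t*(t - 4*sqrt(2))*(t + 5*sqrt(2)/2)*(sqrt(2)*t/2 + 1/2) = sqrt(2)*t^4/2 - t^3 - 43*sqrt(2)*t^2/4 - 10*t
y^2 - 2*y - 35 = (y - 7)*(y + 5)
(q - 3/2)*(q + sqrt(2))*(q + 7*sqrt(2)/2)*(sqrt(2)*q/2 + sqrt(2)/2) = sqrt(2)*q^4/2 - sqrt(2)*q^3/4 + 9*q^3/2 - 9*q^2/4 + 11*sqrt(2)*q^2/4 - 27*q/4 - 7*sqrt(2)*q/4 - 21*sqrt(2)/4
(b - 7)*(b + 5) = b^2 - 2*b - 35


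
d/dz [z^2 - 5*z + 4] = 2*z - 5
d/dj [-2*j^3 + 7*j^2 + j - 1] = -6*j^2 + 14*j + 1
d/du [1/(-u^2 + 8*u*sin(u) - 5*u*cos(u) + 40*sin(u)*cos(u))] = (-5*u*sin(u) - 8*u*cos(u) + 2*u - 8*sin(u) + 5*cos(u) - 40*cos(2*u))/((u - 8*sin(u))^2*(u + 5*cos(u))^2)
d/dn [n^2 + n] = 2*n + 1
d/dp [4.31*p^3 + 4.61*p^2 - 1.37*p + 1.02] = 12.93*p^2 + 9.22*p - 1.37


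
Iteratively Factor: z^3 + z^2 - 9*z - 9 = (z + 1)*(z^2 - 9) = (z - 3)*(z + 1)*(z + 3)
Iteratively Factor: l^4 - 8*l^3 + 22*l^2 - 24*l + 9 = (l - 3)*(l^3 - 5*l^2 + 7*l - 3) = (l - 3)*(l - 1)*(l^2 - 4*l + 3) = (l - 3)*(l - 1)^2*(l - 3)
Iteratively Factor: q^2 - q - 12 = (q + 3)*(q - 4)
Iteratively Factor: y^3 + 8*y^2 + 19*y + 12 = (y + 1)*(y^2 + 7*y + 12) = (y + 1)*(y + 4)*(y + 3)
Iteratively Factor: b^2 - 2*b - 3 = (b - 3)*(b + 1)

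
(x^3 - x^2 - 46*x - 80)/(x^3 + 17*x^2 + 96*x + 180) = (x^2 - 6*x - 16)/(x^2 + 12*x + 36)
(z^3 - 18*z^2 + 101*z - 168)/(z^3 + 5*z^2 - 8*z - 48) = (z^2 - 15*z + 56)/(z^2 + 8*z + 16)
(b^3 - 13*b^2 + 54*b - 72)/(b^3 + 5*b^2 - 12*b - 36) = (b^2 - 10*b + 24)/(b^2 + 8*b + 12)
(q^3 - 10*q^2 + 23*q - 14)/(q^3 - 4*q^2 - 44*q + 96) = (q^2 - 8*q + 7)/(q^2 - 2*q - 48)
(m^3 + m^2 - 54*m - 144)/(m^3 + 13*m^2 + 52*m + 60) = (m^2 - 5*m - 24)/(m^2 + 7*m + 10)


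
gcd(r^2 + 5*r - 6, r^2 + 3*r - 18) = r + 6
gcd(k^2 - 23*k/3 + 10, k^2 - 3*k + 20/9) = k - 5/3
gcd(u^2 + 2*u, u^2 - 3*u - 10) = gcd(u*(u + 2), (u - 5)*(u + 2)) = u + 2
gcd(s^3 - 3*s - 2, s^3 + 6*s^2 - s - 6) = s + 1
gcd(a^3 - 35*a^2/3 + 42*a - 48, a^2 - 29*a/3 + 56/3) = a - 8/3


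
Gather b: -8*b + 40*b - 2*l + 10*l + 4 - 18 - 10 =32*b + 8*l - 24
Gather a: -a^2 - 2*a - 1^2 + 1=-a^2 - 2*a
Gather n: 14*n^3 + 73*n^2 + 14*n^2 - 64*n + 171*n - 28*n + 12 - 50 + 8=14*n^3 + 87*n^2 + 79*n - 30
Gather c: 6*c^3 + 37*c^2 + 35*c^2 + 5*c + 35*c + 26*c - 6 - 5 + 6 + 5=6*c^3 + 72*c^2 + 66*c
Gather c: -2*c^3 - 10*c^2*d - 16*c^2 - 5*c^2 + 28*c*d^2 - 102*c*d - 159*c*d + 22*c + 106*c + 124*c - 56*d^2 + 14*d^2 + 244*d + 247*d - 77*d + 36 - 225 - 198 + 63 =-2*c^3 + c^2*(-10*d - 21) + c*(28*d^2 - 261*d + 252) - 42*d^2 + 414*d - 324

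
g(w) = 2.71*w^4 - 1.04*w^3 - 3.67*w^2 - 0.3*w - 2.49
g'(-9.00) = -8089.32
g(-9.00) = 18241.41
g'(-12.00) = -19093.02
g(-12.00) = 57464.31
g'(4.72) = 1035.42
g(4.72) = 1150.02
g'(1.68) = 29.96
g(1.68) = 3.30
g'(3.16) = 287.40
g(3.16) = 197.32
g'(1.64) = 27.09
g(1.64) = 2.16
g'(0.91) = -1.39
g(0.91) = -4.73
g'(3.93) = 580.64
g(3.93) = 522.98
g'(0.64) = -3.43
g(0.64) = -4.00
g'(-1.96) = -79.52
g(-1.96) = 31.82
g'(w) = 10.84*w^3 - 3.12*w^2 - 7.34*w - 0.3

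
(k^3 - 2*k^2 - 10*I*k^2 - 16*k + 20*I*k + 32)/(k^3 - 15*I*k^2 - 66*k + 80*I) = (k - 2)/(k - 5*I)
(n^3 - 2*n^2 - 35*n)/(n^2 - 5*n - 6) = n*(-n^2 + 2*n + 35)/(-n^2 + 5*n + 6)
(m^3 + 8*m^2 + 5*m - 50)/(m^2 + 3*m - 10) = m + 5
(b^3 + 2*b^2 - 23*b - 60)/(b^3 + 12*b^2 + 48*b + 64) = (b^2 - 2*b - 15)/(b^2 + 8*b + 16)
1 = 1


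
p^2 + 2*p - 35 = (p - 5)*(p + 7)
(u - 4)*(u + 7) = u^2 + 3*u - 28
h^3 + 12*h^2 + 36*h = h*(h + 6)^2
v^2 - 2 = (v - sqrt(2))*(v + sqrt(2))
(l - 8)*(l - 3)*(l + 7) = l^3 - 4*l^2 - 53*l + 168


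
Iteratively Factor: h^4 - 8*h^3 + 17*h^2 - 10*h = (h)*(h^3 - 8*h^2 + 17*h - 10) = h*(h - 2)*(h^2 - 6*h + 5) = h*(h - 2)*(h - 1)*(h - 5)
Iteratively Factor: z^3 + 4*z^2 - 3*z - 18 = (z + 3)*(z^2 + z - 6) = (z + 3)^2*(z - 2)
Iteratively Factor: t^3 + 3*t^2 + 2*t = (t + 2)*(t^2 + t) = (t + 1)*(t + 2)*(t)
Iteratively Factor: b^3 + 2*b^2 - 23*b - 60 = (b - 5)*(b^2 + 7*b + 12) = (b - 5)*(b + 3)*(b + 4)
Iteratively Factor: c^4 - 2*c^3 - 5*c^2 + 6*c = (c)*(c^3 - 2*c^2 - 5*c + 6) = c*(c + 2)*(c^2 - 4*c + 3) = c*(c - 1)*(c + 2)*(c - 3)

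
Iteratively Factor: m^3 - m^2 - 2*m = (m - 2)*(m^2 + m) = m*(m - 2)*(m + 1)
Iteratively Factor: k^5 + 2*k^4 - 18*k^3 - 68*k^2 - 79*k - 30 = (k - 5)*(k^4 + 7*k^3 + 17*k^2 + 17*k + 6) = (k - 5)*(k + 1)*(k^3 + 6*k^2 + 11*k + 6) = (k - 5)*(k + 1)^2*(k^2 + 5*k + 6) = (k - 5)*(k + 1)^2*(k + 3)*(k + 2)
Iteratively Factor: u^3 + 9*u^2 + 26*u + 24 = (u + 3)*(u^2 + 6*u + 8) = (u + 2)*(u + 3)*(u + 4)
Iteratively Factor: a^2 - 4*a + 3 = (a - 1)*(a - 3)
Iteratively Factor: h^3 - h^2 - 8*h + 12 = (h + 3)*(h^2 - 4*h + 4) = (h - 2)*(h + 3)*(h - 2)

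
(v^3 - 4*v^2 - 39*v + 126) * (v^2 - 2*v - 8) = v^5 - 6*v^4 - 39*v^3 + 236*v^2 + 60*v - 1008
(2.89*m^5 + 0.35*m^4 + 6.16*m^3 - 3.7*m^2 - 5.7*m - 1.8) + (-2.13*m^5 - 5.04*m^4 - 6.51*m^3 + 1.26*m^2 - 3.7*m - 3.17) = 0.76*m^5 - 4.69*m^4 - 0.35*m^3 - 2.44*m^2 - 9.4*m - 4.97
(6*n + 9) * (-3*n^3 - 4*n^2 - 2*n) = -18*n^4 - 51*n^3 - 48*n^2 - 18*n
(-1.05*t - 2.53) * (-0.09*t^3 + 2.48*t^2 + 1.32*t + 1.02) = 0.0945*t^4 - 2.3763*t^3 - 7.6604*t^2 - 4.4106*t - 2.5806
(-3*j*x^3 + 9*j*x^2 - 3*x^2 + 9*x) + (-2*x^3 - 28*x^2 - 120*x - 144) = -3*j*x^3 + 9*j*x^2 - 2*x^3 - 31*x^2 - 111*x - 144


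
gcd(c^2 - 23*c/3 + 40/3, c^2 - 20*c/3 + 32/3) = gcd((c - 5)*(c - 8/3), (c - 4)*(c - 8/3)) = c - 8/3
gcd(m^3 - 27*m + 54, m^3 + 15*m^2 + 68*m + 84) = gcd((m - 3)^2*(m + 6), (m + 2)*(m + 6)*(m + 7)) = m + 6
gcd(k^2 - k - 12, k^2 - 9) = k + 3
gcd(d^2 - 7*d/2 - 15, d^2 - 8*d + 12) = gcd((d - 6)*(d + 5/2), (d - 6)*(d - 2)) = d - 6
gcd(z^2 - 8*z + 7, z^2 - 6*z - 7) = z - 7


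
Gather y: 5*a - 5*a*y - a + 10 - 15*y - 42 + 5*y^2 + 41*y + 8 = 4*a + 5*y^2 + y*(26 - 5*a) - 24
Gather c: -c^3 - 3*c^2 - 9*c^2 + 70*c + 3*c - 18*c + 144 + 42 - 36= -c^3 - 12*c^2 + 55*c + 150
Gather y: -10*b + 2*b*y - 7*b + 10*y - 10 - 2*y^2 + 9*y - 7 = -17*b - 2*y^2 + y*(2*b + 19) - 17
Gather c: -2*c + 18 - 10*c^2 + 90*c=-10*c^2 + 88*c + 18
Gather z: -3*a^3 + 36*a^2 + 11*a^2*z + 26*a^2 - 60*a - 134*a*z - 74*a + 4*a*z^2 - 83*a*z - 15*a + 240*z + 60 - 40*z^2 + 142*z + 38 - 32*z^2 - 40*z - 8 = -3*a^3 + 62*a^2 - 149*a + z^2*(4*a - 72) + z*(11*a^2 - 217*a + 342) + 90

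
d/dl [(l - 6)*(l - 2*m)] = 2*l - 2*m - 6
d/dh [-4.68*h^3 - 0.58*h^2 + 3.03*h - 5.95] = -14.04*h^2 - 1.16*h + 3.03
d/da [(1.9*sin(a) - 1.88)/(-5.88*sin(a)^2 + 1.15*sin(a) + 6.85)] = (11.172*sin(a)^2 - 22.1088*sin(a) + 15.177)*cos(a)/(34.5744*sin(a)^4 - 13.524*sin(a)^3 - 79.2335*sin(a)^2 + 15.755*sin(a) + 46.9225)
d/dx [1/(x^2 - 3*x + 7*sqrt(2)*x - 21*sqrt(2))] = (-2*x - 7*sqrt(2) + 3)/(x^2 - 3*x + 7*sqrt(2)*x - 21*sqrt(2))^2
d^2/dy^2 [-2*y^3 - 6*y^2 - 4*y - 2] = -12*y - 12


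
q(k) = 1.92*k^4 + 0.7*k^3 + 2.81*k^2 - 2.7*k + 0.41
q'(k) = 7.68*k^3 + 2.1*k^2 + 5.62*k - 2.7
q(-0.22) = 1.14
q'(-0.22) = -3.92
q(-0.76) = 4.42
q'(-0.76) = -9.13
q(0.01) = 0.38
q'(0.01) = -2.64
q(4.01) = 576.36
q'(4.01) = 548.82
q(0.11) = 0.15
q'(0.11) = -2.05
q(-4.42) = 739.60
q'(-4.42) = -649.69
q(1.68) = 22.42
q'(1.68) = 49.08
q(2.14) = 54.63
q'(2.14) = 94.21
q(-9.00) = 12339.14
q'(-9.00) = -5481.90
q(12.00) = 41395.37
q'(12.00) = 13638.18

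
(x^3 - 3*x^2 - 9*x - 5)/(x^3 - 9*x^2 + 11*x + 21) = (x^2 - 4*x - 5)/(x^2 - 10*x + 21)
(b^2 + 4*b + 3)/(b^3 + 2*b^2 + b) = (b + 3)/(b*(b + 1))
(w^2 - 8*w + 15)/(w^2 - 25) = (w - 3)/(w + 5)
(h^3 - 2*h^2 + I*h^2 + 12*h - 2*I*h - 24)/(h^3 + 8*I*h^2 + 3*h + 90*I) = (h^2 + h*(-2 + 4*I) - 8*I)/(h^2 + 11*I*h - 30)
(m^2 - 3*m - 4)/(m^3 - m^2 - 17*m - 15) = (m - 4)/(m^2 - 2*m - 15)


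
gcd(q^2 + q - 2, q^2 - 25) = 1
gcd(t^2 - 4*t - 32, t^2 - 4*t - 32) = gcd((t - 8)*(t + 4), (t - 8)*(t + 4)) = t^2 - 4*t - 32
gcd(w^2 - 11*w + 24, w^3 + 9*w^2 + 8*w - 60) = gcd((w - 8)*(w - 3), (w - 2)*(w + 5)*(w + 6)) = 1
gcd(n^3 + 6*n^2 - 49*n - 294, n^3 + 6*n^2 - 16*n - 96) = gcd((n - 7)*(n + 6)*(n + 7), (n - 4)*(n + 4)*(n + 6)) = n + 6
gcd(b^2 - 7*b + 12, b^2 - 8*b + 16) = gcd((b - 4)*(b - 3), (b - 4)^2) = b - 4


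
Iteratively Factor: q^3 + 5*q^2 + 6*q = (q + 3)*(q^2 + 2*q) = (q + 2)*(q + 3)*(q)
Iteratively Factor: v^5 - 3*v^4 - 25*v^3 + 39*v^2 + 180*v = (v - 4)*(v^4 + v^3 - 21*v^2 - 45*v) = (v - 4)*(v + 3)*(v^3 - 2*v^2 - 15*v) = v*(v - 4)*(v + 3)*(v^2 - 2*v - 15) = v*(v - 5)*(v - 4)*(v + 3)*(v + 3)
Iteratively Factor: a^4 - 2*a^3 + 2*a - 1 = (a - 1)*(a^3 - a^2 - a + 1) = (a - 1)^2*(a^2 - 1) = (a - 1)^3*(a + 1)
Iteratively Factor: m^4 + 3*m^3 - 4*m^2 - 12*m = (m - 2)*(m^3 + 5*m^2 + 6*m) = (m - 2)*(m + 3)*(m^2 + 2*m) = m*(m - 2)*(m + 3)*(m + 2)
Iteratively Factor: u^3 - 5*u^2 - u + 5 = (u + 1)*(u^2 - 6*u + 5) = (u - 5)*(u + 1)*(u - 1)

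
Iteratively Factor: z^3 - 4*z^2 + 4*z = (z - 2)*(z^2 - 2*z) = (z - 2)^2*(z)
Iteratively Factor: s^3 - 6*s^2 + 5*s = (s)*(s^2 - 6*s + 5) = s*(s - 1)*(s - 5)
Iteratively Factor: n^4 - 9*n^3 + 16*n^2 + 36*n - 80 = (n + 2)*(n^3 - 11*n^2 + 38*n - 40) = (n - 2)*(n + 2)*(n^2 - 9*n + 20) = (n - 5)*(n - 2)*(n + 2)*(n - 4)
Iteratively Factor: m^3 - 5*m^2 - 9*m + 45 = (m - 3)*(m^2 - 2*m - 15) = (m - 5)*(m - 3)*(m + 3)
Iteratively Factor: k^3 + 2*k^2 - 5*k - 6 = (k - 2)*(k^2 + 4*k + 3) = (k - 2)*(k + 3)*(k + 1)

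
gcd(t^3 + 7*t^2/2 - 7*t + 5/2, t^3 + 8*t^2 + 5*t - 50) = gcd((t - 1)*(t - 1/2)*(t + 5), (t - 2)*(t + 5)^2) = t + 5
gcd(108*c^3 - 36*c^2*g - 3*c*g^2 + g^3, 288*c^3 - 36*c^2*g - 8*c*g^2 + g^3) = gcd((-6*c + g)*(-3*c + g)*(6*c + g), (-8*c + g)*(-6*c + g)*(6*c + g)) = 36*c^2 - g^2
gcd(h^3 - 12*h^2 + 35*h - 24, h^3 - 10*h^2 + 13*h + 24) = h^2 - 11*h + 24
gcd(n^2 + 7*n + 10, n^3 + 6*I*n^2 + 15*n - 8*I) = 1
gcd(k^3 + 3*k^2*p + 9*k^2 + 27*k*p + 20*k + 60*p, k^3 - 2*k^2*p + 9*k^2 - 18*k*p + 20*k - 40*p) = k^2 + 9*k + 20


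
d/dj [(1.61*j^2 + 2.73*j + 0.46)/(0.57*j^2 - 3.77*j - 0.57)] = (-7.6258*j^2 - 2.3598*j + 0.1781)/(0.3249*j^4 - 4.2978*j^3 + 13.5631*j^2 + 4.2978*j + 0.3249)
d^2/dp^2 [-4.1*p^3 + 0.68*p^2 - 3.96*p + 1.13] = 1.36 - 24.6*p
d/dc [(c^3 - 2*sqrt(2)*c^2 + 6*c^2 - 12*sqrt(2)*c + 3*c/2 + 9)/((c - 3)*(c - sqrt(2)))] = (2*c^4 - 12*c^3 - 4*sqrt(2)*c^3 - 31*c^2 + 42*sqrt(2)*c^2 - 84*c + 72*sqrt(2)*c - 90 + 27*sqrt(2))/(2*(c^4 - 6*c^3 - 2*sqrt(2)*c^3 + 11*c^2 + 12*sqrt(2)*c^2 - 18*sqrt(2)*c - 12*c + 18))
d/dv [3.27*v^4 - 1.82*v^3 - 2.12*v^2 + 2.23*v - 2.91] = 13.08*v^3 - 5.46*v^2 - 4.24*v + 2.23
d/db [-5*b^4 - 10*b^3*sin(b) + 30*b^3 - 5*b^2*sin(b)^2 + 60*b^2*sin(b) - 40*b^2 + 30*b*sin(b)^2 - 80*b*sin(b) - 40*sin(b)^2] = -10*b^3*cos(b) - 20*b^3 - 30*b^2*sin(b) - 5*b^2*sin(2*b) + 60*b^2*cos(b) + 90*b^2 - 10*b*sin(b)^2 + 120*b*sin(b) + 30*b*sin(2*b) - 80*b*cos(b) - 80*b + 30*sin(b)^2 - 80*sin(b) - 40*sin(2*b)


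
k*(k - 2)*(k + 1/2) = k^3 - 3*k^2/2 - k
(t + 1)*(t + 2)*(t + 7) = t^3 + 10*t^2 + 23*t + 14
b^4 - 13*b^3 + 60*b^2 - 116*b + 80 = (b - 5)*(b - 4)*(b - 2)^2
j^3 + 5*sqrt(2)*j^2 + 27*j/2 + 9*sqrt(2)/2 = (j + sqrt(2)/2)*(j + 3*sqrt(2)/2)*(j + 3*sqrt(2))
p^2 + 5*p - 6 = (p - 1)*(p + 6)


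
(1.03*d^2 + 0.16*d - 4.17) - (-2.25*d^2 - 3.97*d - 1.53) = 3.28*d^2 + 4.13*d - 2.64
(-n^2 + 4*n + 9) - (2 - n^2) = 4*n + 7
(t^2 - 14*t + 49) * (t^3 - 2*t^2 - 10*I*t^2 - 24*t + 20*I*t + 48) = t^5 - 16*t^4 - 10*I*t^4 + 53*t^3 + 160*I*t^3 + 286*t^2 - 770*I*t^2 - 1848*t + 980*I*t + 2352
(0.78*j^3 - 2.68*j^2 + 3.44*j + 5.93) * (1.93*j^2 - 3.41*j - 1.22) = 1.5054*j^5 - 7.8322*j^4 + 14.8264*j^3 + 2.9841*j^2 - 24.4181*j - 7.2346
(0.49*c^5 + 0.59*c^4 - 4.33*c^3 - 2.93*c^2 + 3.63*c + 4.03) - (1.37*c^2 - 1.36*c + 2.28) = 0.49*c^5 + 0.59*c^4 - 4.33*c^3 - 4.3*c^2 + 4.99*c + 1.75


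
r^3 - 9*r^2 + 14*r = r*(r - 7)*(r - 2)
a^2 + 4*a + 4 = (a + 2)^2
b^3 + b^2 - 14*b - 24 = (b - 4)*(b + 2)*(b + 3)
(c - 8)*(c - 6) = c^2 - 14*c + 48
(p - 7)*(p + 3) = p^2 - 4*p - 21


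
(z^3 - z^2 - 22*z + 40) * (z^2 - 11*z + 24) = z^5 - 12*z^4 + 13*z^3 + 258*z^2 - 968*z + 960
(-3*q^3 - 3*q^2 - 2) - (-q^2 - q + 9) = -3*q^3 - 2*q^2 + q - 11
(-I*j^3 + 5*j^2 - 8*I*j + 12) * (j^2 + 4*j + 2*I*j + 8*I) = -I*j^5 + 7*j^4 - 4*I*j^4 + 28*j^3 + 2*I*j^3 + 28*j^2 + 8*I*j^2 + 112*j + 24*I*j + 96*I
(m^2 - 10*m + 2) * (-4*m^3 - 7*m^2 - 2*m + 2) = -4*m^5 + 33*m^4 + 60*m^3 + 8*m^2 - 24*m + 4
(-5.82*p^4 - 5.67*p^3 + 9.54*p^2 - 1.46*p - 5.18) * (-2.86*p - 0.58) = 16.6452*p^5 + 19.5918*p^4 - 23.9958*p^3 - 1.3576*p^2 + 15.6616*p + 3.0044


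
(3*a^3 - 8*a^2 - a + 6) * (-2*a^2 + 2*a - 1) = -6*a^5 + 22*a^4 - 17*a^3 - 6*a^2 + 13*a - 6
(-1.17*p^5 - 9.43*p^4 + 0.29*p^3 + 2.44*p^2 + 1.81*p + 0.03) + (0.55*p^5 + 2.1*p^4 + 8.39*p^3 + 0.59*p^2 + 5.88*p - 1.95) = -0.62*p^5 - 7.33*p^4 + 8.68*p^3 + 3.03*p^2 + 7.69*p - 1.92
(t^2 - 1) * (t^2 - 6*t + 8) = t^4 - 6*t^3 + 7*t^2 + 6*t - 8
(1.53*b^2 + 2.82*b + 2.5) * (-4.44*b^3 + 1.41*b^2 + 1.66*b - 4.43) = -6.7932*b^5 - 10.3635*b^4 - 4.584*b^3 + 1.4283*b^2 - 8.3426*b - 11.075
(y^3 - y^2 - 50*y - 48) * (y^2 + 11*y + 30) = y^5 + 10*y^4 - 31*y^3 - 628*y^2 - 2028*y - 1440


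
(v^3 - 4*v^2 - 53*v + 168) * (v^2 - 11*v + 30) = v^5 - 15*v^4 + 21*v^3 + 631*v^2 - 3438*v + 5040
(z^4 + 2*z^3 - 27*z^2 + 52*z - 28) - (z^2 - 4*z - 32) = z^4 + 2*z^3 - 28*z^2 + 56*z + 4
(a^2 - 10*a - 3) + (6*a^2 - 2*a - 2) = 7*a^2 - 12*a - 5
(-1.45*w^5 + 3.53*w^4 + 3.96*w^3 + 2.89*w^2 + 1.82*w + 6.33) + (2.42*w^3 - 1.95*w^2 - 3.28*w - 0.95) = -1.45*w^5 + 3.53*w^4 + 6.38*w^3 + 0.94*w^2 - 1.46*w + 5.38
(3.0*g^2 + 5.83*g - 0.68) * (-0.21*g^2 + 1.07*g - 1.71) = -0.63*g^4 + 1.9857*g^3 + 1.2509*g^2 - 10.6969*g + 1.1628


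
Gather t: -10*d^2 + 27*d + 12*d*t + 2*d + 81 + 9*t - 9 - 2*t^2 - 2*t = -10*d^2 + 29*d - 2*t^2 + t*(12*d + 7) + 72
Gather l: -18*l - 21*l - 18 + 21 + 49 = 52 - 39*l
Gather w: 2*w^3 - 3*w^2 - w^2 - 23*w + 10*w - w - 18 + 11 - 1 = 2*w^3 - 4*w^2 - 14*w - 8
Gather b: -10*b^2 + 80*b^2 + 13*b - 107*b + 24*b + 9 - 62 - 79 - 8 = 70*b^2 - 70*b - 140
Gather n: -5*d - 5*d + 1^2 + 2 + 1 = 4 - 10*d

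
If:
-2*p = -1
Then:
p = 1/2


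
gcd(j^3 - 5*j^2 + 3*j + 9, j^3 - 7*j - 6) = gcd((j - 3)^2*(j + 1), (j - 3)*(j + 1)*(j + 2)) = j^2 - 2*j - 3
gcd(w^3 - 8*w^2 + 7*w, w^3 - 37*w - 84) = w - 7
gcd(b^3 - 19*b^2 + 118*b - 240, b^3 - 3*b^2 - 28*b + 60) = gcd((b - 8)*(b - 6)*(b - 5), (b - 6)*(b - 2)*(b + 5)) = b - 6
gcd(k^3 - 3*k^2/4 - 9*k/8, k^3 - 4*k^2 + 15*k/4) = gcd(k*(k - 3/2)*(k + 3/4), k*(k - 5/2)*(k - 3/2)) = k^2 - 3*k/2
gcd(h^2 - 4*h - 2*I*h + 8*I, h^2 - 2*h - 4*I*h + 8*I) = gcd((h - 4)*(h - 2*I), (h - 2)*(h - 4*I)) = 1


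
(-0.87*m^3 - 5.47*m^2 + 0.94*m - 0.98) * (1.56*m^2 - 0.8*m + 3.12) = -1.3572*m^5 - 7.8372*m^4 + 3.128*m^3 - 19.3472*m^2 + 3.7168*m - 3.0576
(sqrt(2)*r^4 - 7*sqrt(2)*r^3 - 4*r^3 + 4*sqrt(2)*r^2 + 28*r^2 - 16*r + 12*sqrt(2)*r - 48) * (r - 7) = sqrt(2)*r^5 - 14*sqrt(2)*r^4 - 4*r^4 + 56*r^3 + 53*sqrt(2)*r^3 - 212*r^2 - 16*sqrt(2)*r^2 - 84*sqrt(2)*r + 64*r + 336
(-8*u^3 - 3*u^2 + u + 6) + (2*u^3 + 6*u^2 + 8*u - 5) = -6*u^3 + 3*u^2 + 9*u + 1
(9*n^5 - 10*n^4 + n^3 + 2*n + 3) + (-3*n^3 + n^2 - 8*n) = 9*n^5 - 10*n^4 - 2*n^3 + n^2 - 6*n + 3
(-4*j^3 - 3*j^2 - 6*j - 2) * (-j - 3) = 4*j^4 + 15*j^3 + 15*j^2 + 20*j + 6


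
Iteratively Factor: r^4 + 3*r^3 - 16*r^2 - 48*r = (r)*(r^3 + 3*r^2 - 16*r - 48) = r*(r - 4)*(r^2 + 7*r + 12) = r*(r - 4)*(r + 4)*(r + 3)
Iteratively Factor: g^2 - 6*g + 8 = (g - 2)*(g - 4)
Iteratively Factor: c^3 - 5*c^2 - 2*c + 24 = (c - 4)*(c^2 - c - 6) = (c - 4)*(c + 2)*(c - 3)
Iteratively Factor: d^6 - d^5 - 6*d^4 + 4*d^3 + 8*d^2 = (d)*(d^5 - d^4 - 6*d^3 + 4*d^2 + 8*d) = d*(d - 2)*(d^4 + d^3 - 4*d^2 - 4*d) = d*(d - 2)*(d + 1)*(d^3 - 4*d) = d*(d - 2)*(d + 1)*(d + 2)*(d^2 - 2*d) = d^2*(d - 2)*(d + 1)*(d + 2)*(d - 2)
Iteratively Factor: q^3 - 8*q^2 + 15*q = (q - 3)*(q^2 - 5*q) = (q - 5)*(q - 3)*(q)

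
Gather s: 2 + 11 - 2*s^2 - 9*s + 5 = -2*s^2 - 9*s + 18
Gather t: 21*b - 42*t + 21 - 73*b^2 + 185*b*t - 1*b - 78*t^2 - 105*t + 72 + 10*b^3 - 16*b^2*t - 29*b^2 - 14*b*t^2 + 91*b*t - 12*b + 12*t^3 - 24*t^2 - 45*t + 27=10*b^3 - 102*b^2 + 8*b + 12*t^3 + t^2*(-14*b - 102) + t*(-16*b^2 + 276*b - 192) + 120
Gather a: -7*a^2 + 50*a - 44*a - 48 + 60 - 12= -7*a^2 + 6*a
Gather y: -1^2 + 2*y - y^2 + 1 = -y^2 + 2*y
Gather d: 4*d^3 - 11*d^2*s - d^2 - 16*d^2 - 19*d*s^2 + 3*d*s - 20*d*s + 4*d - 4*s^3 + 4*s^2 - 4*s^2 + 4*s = 4*d^3 + d^2*(-11*s - 17) + d*(-19*s^2 - 17*s + 4) - 4*s^3 + 4*s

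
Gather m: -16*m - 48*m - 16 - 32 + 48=-64*m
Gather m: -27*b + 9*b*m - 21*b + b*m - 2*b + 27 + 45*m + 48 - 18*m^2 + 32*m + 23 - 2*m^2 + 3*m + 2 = -50*b - 20*m^2 + m*(10*b + 80) + 100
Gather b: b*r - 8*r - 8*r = b*r - 16*r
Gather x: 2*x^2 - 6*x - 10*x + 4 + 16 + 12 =2*x^2 - 16*x + 32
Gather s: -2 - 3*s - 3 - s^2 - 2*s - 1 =-s^2 - 5*s - 6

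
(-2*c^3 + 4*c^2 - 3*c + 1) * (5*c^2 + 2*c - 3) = -10*c^5 + 16*c^4 - c^3 - 13*c^2 + 11*c - 3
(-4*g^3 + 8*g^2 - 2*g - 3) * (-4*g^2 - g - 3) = 16*g^5 - 28*g^4 + 12*g^3 - 10*g^2 + 9*g + 9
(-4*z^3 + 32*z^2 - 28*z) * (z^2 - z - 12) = -4*z^5 + 36*z^4 - 12*z^3 - 356*z^2 + 336*z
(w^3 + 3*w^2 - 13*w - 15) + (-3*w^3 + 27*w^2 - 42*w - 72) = -2*w^3 + 30*w^2 - 55*w - 87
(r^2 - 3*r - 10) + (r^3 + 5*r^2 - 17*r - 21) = r^3 + 6*r^2 - 20*r - 31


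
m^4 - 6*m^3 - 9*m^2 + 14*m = m*(m - 7)*(m - 1)*(m + 2)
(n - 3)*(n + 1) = n^2 - 2*n - 3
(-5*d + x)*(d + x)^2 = -5*d^3 - 9*d^2*x - 3*d*x^2 + x^3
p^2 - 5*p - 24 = (p - 8)*(p + 3)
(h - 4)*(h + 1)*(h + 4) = h^3 + h^2 - 16*h - 16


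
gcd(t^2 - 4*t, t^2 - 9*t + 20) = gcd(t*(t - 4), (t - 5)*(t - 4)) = t - 4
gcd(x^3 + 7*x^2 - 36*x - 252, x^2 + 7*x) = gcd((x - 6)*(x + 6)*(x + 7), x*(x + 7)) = x + 7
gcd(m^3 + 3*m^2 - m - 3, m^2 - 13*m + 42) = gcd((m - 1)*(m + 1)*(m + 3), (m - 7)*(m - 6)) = 1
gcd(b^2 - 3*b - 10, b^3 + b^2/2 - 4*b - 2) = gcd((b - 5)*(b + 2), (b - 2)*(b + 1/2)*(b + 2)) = b + 2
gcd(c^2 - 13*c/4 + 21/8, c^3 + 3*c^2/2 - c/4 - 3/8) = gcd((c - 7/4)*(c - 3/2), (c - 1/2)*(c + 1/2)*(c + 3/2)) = 1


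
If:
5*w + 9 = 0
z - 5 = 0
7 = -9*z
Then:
No Solution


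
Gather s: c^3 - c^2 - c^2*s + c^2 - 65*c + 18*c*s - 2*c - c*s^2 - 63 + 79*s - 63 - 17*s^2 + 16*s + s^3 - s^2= c^3 - 67*c + s^3 + s^2*(-c - 18) + s*(-c^2 + 18*c + 95) - 126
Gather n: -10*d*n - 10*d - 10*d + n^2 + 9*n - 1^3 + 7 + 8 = -20*d + n^2 + n*(9 - 10*d) + 14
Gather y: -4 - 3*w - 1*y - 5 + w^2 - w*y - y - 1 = w^2 - 3*w + y*(-w - 2) - 10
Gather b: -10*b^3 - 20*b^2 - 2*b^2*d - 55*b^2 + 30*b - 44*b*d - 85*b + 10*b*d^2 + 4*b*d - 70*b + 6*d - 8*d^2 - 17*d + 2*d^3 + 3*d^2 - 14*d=-10*b^3 + b^2*(-2*d - 75) + b*(10*d^2 - 40*d - 125) + 2*d^3 - 5*d^2 - 25*d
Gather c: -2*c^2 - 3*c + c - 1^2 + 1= -2*c^2 - 2*c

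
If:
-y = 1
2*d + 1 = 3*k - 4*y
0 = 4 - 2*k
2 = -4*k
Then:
No Solution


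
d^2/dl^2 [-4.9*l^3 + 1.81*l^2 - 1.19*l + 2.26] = 3.62 - 29.4*l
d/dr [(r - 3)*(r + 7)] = 2*r + 4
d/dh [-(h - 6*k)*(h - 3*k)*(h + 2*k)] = h*(-3*h + 14*k)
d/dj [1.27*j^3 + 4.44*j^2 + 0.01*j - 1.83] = 3.81*j^2 + 8.88*j + 0.01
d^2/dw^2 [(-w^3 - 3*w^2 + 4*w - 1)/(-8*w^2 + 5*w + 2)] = 2*(-95*w^3 + 366*w^2 - 300*w + 93)/(512*w^6 - 960*w^5 + 216*w^4 + 355*w^3 - 54*w^2 - 60*w - 8)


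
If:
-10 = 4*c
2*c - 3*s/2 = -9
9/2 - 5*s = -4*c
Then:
No Solution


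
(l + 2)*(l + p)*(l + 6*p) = l^3 + 7*l^2*p + 2*l^2 + 6*l*p^2 + 14*l*p + 12*p^2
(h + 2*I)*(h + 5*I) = h^2 + 7*I*h - 10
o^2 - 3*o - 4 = (o - 4)*(o + 1)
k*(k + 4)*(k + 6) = k^3 + 10*k^2 + 24*k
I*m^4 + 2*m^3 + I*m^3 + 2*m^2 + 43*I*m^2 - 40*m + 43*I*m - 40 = (m - 8*I)*(m + I)*(m + 5*I)*(I*m + I)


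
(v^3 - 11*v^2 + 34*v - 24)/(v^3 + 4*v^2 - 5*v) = (v^2 - 10*v + 24)/(v*(v + 5))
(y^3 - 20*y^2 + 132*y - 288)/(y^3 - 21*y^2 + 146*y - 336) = (y - 6)/(y - 7)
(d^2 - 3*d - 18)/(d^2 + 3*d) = (d - 6)/d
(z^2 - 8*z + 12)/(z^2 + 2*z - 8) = (z - 6)/(z + 4)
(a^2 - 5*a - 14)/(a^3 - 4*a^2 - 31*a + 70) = (a + 2)/(a^2 + 3*a - 10)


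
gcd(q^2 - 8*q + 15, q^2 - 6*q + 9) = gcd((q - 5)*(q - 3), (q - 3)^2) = q - 3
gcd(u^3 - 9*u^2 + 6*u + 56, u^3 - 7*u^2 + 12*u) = u - 4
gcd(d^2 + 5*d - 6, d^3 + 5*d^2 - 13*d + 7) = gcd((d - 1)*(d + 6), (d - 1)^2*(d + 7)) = d - 1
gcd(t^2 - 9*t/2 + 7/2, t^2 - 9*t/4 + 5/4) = t - 1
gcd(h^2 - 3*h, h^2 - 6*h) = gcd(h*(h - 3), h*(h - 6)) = h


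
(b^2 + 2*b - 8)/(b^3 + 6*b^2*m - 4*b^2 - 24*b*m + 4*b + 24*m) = (b + 4)/(b^2 + 6*b*m - 2*b - 12*m)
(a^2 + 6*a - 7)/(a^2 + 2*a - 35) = (a - 1)/(a - 5)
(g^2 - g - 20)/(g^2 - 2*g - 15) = (g + 4)/(g + 3)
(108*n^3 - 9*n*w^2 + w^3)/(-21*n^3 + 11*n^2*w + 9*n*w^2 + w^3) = (36*n^2 - 12*n*w + w^2)/(-7*n^2 + 6*n*w + w^2)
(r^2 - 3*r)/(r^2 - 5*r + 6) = r/(r - 2)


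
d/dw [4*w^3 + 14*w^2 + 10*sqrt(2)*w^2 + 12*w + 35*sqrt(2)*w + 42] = 12*w^2 + 28*w + 20*sqrt(2)*w + 12 + 35*sqrt(2)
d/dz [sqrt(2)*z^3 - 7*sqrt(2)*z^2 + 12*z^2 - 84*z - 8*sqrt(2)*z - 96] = 3*sqrt(2)*z^2 - 14*sqrt(2)*z + 24*z - 84 - 8*sqrt(2)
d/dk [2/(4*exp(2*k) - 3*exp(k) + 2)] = (6 - 16*exp(k))*exp(k)/(4*exp(2*k) - 3*exp(k) + 2)^2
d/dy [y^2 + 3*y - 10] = 2*y + 3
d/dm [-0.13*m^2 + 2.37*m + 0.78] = 2.37 - 0.26*m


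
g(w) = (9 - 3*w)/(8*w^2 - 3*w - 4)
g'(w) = (3 - 16*w)*(9 - 3*w)/(8*w^2 - 3*w - 4)^2 - 3/(8*w^2 - 3*w - 4) = 3*(8*w^2 - 48*w + 13)/(64*w^4 - 48*w^3 - 55*w^2 + 24*w + 16)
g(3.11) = -0.01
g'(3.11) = -0.04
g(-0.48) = -14.56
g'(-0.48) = 221.19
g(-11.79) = 0.04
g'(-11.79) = 0.00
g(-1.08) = 1.43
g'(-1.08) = 3.03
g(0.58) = -2.38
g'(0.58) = -3.92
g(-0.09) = -2.53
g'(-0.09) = 3.88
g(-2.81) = 0.26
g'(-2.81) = 0.14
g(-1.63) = 0.63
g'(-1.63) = 0.69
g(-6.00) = 0.09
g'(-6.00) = 0.02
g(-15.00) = 0.03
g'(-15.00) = 0.00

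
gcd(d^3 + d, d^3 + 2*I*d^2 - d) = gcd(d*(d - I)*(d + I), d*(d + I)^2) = d^2 + I*d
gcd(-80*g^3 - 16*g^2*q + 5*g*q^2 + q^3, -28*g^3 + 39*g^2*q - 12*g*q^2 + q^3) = -4*g + q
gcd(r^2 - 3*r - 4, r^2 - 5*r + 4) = r - 4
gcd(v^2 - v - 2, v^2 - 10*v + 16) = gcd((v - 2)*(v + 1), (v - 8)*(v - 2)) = v - 2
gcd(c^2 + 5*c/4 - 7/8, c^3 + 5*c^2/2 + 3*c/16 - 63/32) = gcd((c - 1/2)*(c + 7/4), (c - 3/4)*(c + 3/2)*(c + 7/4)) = c + 7/4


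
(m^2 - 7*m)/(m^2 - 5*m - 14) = m/(m + 2)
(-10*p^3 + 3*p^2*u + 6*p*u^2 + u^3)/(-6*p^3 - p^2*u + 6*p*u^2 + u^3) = (10*p^2 + 7*p*u + u^2)/(6*p^2 + 7*p*u + u^2)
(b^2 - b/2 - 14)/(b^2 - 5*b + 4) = (b + 7/2)/(b - 1)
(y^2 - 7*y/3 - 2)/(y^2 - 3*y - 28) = (-y^2 + 7*y/3 + 2)/(-y^2 + 3*y + 28)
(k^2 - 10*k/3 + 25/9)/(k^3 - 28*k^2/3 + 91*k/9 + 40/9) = (3*k - 5)/(3*k^2 - 23*k - 8)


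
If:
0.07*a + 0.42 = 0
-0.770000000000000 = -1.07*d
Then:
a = -6.00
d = 0.72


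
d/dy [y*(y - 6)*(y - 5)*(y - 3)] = 4*y^3 - 42*y^2 + 126*y - 90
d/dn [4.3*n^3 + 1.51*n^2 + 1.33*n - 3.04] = 12.9*n^2 + 3.02*n + 1.33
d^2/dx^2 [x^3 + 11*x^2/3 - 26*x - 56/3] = 6*x + 22/3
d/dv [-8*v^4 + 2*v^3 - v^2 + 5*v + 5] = -32*v^3 + 6*v^2 - 2*v + 5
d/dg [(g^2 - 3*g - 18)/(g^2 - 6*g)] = -3/g^2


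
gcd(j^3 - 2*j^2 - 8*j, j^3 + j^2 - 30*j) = j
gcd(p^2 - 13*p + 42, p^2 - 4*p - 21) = p - 7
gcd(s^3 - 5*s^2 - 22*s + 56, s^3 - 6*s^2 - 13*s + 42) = s^2 - 9*s + 14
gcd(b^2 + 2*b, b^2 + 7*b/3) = b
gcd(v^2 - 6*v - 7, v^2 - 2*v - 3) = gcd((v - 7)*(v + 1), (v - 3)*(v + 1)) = v + 1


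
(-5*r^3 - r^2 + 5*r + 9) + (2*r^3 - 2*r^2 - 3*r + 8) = -3*r^3 - 3*r^2 + 2*r + 17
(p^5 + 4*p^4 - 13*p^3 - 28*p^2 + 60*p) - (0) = p^5 + 4*p^4 - 13*p^3 - 28*p^2 + 60*p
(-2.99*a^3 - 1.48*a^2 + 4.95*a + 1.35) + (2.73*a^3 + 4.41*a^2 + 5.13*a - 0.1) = -0.26*a^3 + 2.93*a^2 + 10.08*a + 1.25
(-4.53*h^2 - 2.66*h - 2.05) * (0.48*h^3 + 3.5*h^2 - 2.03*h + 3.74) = -2.1744*h^5 - 17.1318*h^4 - 1.0981*h^3 - 18.7174*h^2 - 5.7869*h - 7.667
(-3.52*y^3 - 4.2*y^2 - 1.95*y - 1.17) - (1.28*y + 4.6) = -3.52*y^3 - 4.2*y^2 - 3.23*y - 5.77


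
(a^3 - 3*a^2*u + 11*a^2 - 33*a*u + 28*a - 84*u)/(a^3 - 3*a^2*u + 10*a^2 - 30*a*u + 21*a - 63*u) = (a + 4)/(a + 3)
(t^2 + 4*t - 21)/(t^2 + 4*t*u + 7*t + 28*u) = (t - 3)/(t + 4*u)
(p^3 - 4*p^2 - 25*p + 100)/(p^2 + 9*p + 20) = (p^2 - 9*p + 20)/(p + 4)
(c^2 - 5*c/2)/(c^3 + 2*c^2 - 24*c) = (c - 5/2)/(c^2 + 2*c - 24)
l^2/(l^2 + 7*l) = l/(l + 7)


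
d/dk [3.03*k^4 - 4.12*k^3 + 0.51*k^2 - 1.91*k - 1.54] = 12.12*k^3 - 12.36*k^2 + 1.02*k - 1.91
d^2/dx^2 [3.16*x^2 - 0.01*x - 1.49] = 6.32000000000000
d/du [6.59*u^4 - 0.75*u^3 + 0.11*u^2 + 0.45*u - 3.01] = 26.36*u^3 - 2.25*u^2 + 0.22*u + 0.45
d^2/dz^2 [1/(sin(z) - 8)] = (-8*sin(z) + cos(z)^2 + 1)/(sin(z) - 8)^3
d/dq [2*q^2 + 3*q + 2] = 4*q + 3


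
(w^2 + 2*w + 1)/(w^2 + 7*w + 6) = (w + 1)/(w + 6)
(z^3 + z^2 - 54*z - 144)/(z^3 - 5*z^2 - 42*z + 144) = (z + 3)/(z - 3)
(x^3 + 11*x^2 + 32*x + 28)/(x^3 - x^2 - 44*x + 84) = (x^2 + 4*x + 4)/(x^2 - 8*x + 12)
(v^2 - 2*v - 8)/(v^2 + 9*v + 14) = (v - 4)/(v + 7)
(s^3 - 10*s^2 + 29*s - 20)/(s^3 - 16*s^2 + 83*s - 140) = (s - 1)/(s - 7)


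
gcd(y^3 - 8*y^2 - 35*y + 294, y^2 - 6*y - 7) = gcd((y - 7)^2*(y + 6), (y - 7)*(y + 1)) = y - 7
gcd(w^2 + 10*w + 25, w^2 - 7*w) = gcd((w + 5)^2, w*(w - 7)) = 1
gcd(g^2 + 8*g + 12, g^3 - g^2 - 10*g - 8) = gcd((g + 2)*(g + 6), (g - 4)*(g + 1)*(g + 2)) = g + 2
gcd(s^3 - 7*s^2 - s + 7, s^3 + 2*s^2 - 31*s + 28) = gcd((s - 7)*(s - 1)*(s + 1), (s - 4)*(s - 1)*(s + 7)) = s - 1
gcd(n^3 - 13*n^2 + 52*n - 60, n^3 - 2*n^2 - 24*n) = n - 6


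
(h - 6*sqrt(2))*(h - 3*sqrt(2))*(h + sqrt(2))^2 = h^4 - 7*sqrt(2)*h^3 + 2*h^2 + 54*sqrt(2)*h + 72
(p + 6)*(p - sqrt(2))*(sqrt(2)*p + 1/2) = sqrt(2)*p^3 - 3*p^2/2 + 6*sqrt(2)*p^2 - 9*p - sqrt(2)*p/2 - 3*sqrt(2)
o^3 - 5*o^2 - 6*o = o*(o - 6)*(o + 1)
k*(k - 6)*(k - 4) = k^3 - 10*k^2 + 24*k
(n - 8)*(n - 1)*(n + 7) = n^3 - 2*n^2 - 55*n + 56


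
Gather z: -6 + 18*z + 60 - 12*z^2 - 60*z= -12*z^2 - 42*z + 54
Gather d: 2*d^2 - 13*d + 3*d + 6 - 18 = 2*d^2 - 10*d - 12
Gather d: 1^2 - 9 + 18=10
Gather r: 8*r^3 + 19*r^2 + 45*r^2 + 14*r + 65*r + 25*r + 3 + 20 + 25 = 8*r^3 + 64*r^2 + 104*r + 48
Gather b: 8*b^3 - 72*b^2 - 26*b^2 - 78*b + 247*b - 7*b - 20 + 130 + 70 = 8*b^3 - 98*b^2 + 162*b + 180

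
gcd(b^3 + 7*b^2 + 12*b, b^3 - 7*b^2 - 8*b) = b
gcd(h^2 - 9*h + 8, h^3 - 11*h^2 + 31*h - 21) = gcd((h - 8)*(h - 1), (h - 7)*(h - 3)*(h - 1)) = h - 1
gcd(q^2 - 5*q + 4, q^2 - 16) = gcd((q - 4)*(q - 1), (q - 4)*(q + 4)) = q - 4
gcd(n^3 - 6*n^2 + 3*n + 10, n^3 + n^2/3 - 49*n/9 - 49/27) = 1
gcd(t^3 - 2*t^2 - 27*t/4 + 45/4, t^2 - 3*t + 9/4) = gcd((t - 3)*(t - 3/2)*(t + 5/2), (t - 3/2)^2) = t - 3/2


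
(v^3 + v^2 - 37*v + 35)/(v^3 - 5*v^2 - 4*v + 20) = (v^2 + 6*v - 7)/(v^2 - 4)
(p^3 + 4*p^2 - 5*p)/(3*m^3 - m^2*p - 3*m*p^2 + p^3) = p*(p^2 + 4*p - 5)/(3*m^3 - m^2*p - 3*m*p^2 + p^3)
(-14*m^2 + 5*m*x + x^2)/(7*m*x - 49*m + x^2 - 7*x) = (-2*m + x)/(x - 7)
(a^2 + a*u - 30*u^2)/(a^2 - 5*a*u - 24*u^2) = (-a^2 - a*u + 30*u^2)/(-a^2 + 5*a*u + 24*u^2)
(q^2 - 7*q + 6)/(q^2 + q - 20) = (q^2 - 7*q + 6)/(q^2 + q - 20)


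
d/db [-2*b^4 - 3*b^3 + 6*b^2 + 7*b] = -8*b^3 - 9*b^2 + 12*b + 7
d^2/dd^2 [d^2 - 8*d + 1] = 2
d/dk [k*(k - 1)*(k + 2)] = 3*k^2 + 2*k - 2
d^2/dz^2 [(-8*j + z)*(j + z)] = 2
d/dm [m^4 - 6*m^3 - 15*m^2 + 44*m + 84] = 4*m^3 - 18*m^2 - 30*m + 44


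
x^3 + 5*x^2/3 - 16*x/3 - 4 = (x - 2)*(x + 2/3)*(x + 3)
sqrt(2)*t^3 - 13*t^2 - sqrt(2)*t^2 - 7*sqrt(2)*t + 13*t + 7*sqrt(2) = (t - 1)*(t - 7*sqrt(2))*(sqrt(2)*t + 1)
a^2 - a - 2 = (a - 2)*(a + 1)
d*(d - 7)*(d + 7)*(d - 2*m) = d^4 - 2*d^3*m - 49*d^2 + 98*d*m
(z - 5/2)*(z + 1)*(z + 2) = z^3 + z^2/2 - 11*z/2 - 5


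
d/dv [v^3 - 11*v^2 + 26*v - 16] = 3*v^2 - 22*v + 26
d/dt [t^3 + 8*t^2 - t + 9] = 3*t^2 + 16*t - 1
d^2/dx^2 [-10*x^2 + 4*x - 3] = -20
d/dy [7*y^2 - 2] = 14*y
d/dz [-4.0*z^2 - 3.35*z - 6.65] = -8.0*z - 3.35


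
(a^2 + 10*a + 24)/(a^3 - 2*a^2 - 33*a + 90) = (a + 4)/(a^2 - 8*a + 15)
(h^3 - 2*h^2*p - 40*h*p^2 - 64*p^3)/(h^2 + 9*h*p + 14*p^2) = (h^2 - 4*h*p - 32*p^2)/(h + 7*p)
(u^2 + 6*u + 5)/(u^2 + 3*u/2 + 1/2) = 2*(u + 5)/(2*u + 1)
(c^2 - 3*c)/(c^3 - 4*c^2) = (c - 3)/(c*(c - 4))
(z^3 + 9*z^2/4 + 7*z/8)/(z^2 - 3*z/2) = (8*z^2 + 18*z + 7)/(4*(2*z - 3))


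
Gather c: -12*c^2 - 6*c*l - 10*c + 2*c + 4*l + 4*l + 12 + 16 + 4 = -12*c^2 + c*(-6*l - 8) + 8*l + 32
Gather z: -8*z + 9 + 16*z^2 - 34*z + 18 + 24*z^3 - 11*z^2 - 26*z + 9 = 24*z^3 + 5*z^2 - 68*z + 36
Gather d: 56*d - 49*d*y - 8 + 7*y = d*(56 - 49*y) + 7*y - 8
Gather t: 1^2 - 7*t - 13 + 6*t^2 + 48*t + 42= 6*t^2 + 41*t + 30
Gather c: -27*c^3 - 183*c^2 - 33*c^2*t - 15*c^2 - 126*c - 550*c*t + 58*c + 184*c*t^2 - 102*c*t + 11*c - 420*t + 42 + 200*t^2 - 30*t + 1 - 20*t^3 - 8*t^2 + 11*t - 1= -27*c^3 + c^2*(-33*t - 198) + c*(184*t^2 - 652*t - 57) - 20*t^3 + 192*t^2 - 439*t + 42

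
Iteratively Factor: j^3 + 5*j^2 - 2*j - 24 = (j + 4)*(j^2 + j - 6) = (j + 3)*(j + 4)*(j - 2)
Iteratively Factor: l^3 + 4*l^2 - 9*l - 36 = (l - 3)*(l^2 + 7*l + 12) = (l - 3)*(l + 4)*(l + 3)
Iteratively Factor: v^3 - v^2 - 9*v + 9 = (v + 3)*(v^2 - 4*v + 3) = (v - 3)*(v + 3)*(v - 1)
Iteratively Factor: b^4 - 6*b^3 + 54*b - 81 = (b - 3)*(b^3 - 3*b^2 - 9*b + 27) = (b - 3)^2*(b^2 - 9) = (b - 3)^3*(b + 3)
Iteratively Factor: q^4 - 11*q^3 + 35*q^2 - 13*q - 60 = (q + 1)*(q^3 - 12*q^2 + 47*q - 60) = (q - 5)*(q + 1)*(q^2 - 7*q + 12) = (q - 5)*(q - 3)*(q + 1)*(q - 4)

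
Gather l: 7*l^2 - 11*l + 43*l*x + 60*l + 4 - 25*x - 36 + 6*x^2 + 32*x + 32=7*l^2 + l*(43*x + 49) + 6*x^2 + 7*x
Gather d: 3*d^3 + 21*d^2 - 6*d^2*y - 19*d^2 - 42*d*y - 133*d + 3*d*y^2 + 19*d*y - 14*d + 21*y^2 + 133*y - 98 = 3*d^3 + d^2*(2 - 6*y) + d*(3*y^2 - 23*y - 147) + 21*y^2 + 133*y - 98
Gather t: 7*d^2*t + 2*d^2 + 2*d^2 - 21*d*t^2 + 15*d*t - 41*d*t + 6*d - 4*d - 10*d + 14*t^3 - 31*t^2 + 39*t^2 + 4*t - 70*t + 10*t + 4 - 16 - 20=4*d^2 - 8*d + 14*t^3 + t^2*(8 - 21*d) + t*(7*d^2 - 26*d - 56) - 32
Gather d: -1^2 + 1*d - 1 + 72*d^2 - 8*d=72*d^2 - 7*d - 2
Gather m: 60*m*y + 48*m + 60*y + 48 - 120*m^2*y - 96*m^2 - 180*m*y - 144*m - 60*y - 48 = m^2*(-120*y - 96) + m*(-120*y - 96)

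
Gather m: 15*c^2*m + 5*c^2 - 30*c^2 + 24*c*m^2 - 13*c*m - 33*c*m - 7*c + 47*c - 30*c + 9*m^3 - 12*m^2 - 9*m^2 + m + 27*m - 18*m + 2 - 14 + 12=-25*c^2 + 10*c + 9*m^3 + m^2*(24*c - 21) + m*(15*c^2 - 46*c + 10)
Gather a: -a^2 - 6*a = -a^2 - 6*a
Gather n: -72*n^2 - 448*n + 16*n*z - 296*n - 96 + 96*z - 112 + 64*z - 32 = -72*n^2 + n*(16*z - 744) + 160*z - 240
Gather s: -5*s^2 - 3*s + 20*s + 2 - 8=-5*s^2 + 17*s - 6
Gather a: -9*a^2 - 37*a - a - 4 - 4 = -9*a^2 - 38*a - 8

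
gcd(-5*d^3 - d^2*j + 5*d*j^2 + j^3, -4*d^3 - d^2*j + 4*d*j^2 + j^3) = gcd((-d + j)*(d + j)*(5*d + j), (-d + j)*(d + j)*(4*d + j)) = d^2 - j^2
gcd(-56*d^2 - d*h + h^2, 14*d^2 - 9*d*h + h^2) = 1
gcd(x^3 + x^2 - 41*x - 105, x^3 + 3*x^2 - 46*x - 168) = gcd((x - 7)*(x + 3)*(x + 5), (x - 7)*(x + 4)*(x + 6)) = x - 7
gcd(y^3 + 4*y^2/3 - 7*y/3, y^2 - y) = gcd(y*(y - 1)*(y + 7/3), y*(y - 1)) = y^2 - y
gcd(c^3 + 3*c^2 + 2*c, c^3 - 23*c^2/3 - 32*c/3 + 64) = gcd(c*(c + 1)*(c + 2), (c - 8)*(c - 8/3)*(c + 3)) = 1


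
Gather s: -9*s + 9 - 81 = -9*s - 72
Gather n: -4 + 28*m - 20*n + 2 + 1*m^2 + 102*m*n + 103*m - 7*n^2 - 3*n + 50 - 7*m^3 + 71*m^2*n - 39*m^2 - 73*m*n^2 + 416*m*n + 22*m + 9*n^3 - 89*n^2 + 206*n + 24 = -7*m^3 - 38*m^2 + 153*m + 9*n^3 + n^2*(-73*m - 96) + n*(71*m^2 + 518*m + 183) + 72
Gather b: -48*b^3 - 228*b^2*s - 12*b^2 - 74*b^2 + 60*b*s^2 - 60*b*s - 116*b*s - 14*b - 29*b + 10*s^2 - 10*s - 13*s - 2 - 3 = -48*b^3 + b^2*(-228*s - 86) + b*(60*s^2 - 176*s - 43) + 10*s^2 - 23*s - 5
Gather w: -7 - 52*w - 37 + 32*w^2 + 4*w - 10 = 32*w^2 - 48*w - 54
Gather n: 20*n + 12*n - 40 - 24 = 32*n - 64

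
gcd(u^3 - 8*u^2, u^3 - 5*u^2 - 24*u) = u^2 - 8*u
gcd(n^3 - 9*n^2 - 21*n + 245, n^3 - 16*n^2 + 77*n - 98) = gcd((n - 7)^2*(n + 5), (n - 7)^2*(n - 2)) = n^2 - 14*n + 49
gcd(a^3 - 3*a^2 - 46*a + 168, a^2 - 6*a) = a - 6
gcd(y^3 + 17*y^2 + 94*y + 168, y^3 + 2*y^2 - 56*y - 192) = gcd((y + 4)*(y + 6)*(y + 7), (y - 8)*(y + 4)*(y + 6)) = y^2 + 10*y + 24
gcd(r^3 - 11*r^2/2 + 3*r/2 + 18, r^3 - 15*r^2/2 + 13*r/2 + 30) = r^2 - 5*r/2 - 6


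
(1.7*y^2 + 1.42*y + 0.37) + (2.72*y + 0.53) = 1.7*y^2 + 4.14*y + 0.9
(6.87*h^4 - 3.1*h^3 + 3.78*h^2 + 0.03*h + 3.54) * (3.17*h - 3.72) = 21.7779*h^5 - 35.3834*h^4 + 23.5146*h^3 - 13.9665*h^2 + 11.1102*h - 13.1688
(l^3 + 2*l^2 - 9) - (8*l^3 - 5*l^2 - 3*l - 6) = -7*l^3 + 7*l^2 + 3*l - 3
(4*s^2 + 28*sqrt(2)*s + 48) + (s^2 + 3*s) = 5*s^2 + 3*s + 28*sqrt(2)*s + 48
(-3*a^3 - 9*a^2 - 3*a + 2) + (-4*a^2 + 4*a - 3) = -3*a^3 - 13*a^2 + a - 1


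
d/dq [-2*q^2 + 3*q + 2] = 3 - 4*q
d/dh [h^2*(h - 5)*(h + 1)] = 2*h*(2*h^2 - 6*h - 5)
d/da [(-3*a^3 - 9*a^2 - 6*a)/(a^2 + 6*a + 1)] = 3*(-a^4 - 12*a^3 - 19*a^2 - 6*a - 2)/(a^4 + 12*a^3 + 38*a^2 + 12*a + 1)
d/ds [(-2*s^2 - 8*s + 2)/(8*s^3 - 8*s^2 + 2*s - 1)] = 4*(4*s^4 + 32*s^3 - 29*s^2 + 9*s + 1)/(64*s^6 - 128*s^5 + 96*s^4 - 48*s^3 + 20*s^2 - 4*s + 1)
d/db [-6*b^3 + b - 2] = 1 - 18*b^2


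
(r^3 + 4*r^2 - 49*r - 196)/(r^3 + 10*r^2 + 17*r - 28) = (r - 7)/(r - 1)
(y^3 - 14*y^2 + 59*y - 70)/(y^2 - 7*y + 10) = y - 7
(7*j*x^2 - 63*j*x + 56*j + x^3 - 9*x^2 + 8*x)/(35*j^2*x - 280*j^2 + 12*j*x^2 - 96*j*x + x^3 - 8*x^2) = (x - 1)/(5*j + x)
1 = 1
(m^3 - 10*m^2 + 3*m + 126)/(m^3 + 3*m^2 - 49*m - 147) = (m - 6)/(m + 7)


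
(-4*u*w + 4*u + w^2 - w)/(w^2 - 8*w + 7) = (-4*u + w)/(w - 7)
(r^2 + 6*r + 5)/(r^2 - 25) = (r + 1)/(r - 5)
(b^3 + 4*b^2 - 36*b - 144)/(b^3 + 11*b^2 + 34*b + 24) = (b - 6)/(b + 1)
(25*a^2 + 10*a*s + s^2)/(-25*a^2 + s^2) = (5*a + s)/(-5*a + s)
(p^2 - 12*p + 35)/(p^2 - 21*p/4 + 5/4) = 4*(p - 7)/(4*p - 1)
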